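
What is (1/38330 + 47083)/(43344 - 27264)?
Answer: 601563797/205448800 ≈ 2.9280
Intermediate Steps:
(1/38330 + 47083)/(43344 - 27264) = (1/38330 + 47083)/16080 = (1804691391/38330)*(1/16080) = 601563797/205448800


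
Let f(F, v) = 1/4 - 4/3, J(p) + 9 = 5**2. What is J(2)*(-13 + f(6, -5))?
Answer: -676/3 ≈ -225.33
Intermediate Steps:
J(p) = 16 (J(p) = -9 + 5**2 = -9 + 25 = 16)
f(F, v) = -13/12 (f(F, v) = 1*(1/4) - 4*1/3 = 1/4 - 4/3 = -13/12)
J(2)*(-13 + f(6, -5)) = 16*(-13 - 13/12) = 16*(-169/12) = -676/3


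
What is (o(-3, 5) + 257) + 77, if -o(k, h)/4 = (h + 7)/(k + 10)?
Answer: 2290/7 ≈ 327.14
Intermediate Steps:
o(k, h) = -4*(7 + h)/(10 + k) (o(k, h) = -4*(h + 7)/(k + 10) = -4*(7 + h)/(10 + k))
(o(-3, 5) + 257) + 77 = (4*(-7 - 1*5)/(10 - 3) + 257) + 77 = (4*(-7 - 5)/7 + 257) + 77 = (4*(⅐)*(-12) + 257) + 77 = (-48/7 + 257) + 77 = 1751/7 + 77 = 2290/7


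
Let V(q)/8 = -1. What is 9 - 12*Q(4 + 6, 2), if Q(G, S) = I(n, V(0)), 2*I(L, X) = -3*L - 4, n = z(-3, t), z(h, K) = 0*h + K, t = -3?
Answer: -21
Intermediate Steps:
V(q) = -8 (V(q) = 8*(-1) = -8)
z(h, K) = K (z(h, K) = 0 + K = K)
n = -3
I(L, X) = -2 - 3*L/2 (I(L, X) = (-3*L - 4)/2 = (-4 - 3*L)/2 = -2 - 3*L/2)
Q(G, S) = 5/2 (Q(G, S) = -2 - 3/2*(-3) = -2 + 9/2 = 5/2)
9 - 12*Q(4 + 6, 2) = 9 - 12*5/2 = 9 - 30 = -21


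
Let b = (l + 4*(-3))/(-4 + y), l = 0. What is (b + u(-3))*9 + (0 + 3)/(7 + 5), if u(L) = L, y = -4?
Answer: -53/4 ≈ -13.250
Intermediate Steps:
b = 3/2 (b = (0 + 4*(-3))/(-4 - 4) = (0 - 12)/(-8) = -12*(-⅛) = 3/2 ≈ 1.5000)
(b + u(-3))*9 + (0 + 3)/(7 + 5) = (3/2 - 3)*9 + (0 + 3)/(7 + 5) = -3/2*9 + 3/12 = -27/2 + 3*(1/12) = -27/2 + ¼ = -53/4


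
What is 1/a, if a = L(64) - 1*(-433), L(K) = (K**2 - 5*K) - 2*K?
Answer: 1/4081 ≈ 0.00024504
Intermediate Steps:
L(K) = K**2 - 7*K
a = 4081 (a = 64*(-7 + 64) - 1*(-433) = 64*57 + 433 = 3648 + 433 = 4081)
1/a = 1/4081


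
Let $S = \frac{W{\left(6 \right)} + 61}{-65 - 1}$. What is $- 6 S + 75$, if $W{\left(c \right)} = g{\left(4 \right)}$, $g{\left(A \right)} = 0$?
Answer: $\frac{886}{11} \approx 80.545$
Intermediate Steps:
$W{\left(c \right)} = 0$
$S = - \frac{61}{66}$ ($S = \frac{0 + 61}{-65 - 1} = \frac{61}{-66} = 61 \left(- \frac{1}{66}\right) = - \frac{61}{66} \approx -0.92424$)
$- 6 S + 75 = \left(-6\right) \left(- \frac{61}{66}\right) + 75 = \frac{61}{11} + 75 = \frac{886}{11}$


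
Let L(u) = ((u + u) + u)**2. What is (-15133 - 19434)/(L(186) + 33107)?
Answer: -34567/344471 ≈ -0.10035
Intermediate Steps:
L(u) = 9*u**2 (L(u) = (2*u + u)**2 = (3*u)**2 = 9*u**2)
(-15133 - 19434)/(L(186) + 33107) = (-15133 - 19434)/(9*186**2 + 33107) = -34567/(9*34596 + 33107) = -34567/(311364 + 33107) = -34567/344471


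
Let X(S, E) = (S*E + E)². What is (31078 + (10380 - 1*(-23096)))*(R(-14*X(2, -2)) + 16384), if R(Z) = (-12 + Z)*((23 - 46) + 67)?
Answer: -407981280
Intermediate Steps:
X(S, E) = (E + E*S)² (X(S, E) = (E*S + E)² = (E + E*S)²)
R(Z) = -528 + 44*Z (R(Z) = (-12 + Z)*(-23 + 67) = (-12 + Z)*44 = -528 + 44*Z)
(31078 + (10380 - 1*(-23096)))*(R(-14*X(2, -2)) + 16384) = (31078 + (10380 - 1*(-23096)))*((-528 + 44*(-14*(-2)²*(1 + 2)²)) + 16384) = (31078 + (10380 + 23096))*((-528 + 44*(-56*3²)) + 16384) = (31078 + 33476)*((-528 + 44*(-56*9)) + 16384) = 64554*((-528 + 44*(-14*36)) + 16384) = 64554*((-528 + 44*(-504)) + 16384) = 64554*((-528 - 22176) + 16384) = 64554*(-22704 + 16384) = 64554*(-6320) = -407981280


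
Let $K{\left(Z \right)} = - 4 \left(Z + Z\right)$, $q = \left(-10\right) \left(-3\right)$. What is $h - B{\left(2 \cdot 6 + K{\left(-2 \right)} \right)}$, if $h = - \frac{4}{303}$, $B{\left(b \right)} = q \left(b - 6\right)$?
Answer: $- \frac{199984}{303} \approx -660.01$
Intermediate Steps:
$q = 30$
$K{\left(Z \right)} = - 8 Z$ ($K{\left(Z \right)} = - 4 \cdot 2 Z = - 8 Z$)
$B{\left(b \right)} = -180 + 30 b$ ($B{\left(b \right)} = 30 \left(b - 6\right) = 30 \left(-6 + b\right) = -180 + 30 b$)
$h = - \frac{4}{303}$ ($h = \left(-4\right) \frac{1}{303} = - \frac{4}{303} \approx -0.013201$)
$h - B{\left(2 \cdot 6 + K{\left(-2 \right)} \right)} = - \frac{4}{303} - \left(-180 + 30 \left(2 \cdot 6 - -16\right)\right) = - \frac{4}{303} - \left(-180 + 30 \left(12 + 16\right)\right) = - \frac{4}{303} - \left(-180 + 30 \cdot 28\right) = - \frac{4}{303} - \left(-180 + 840\right) = - \frac{4}{303} - 660 = - \frac{199984}{303}$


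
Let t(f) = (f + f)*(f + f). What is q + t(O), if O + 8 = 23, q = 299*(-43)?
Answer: -11957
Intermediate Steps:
q = -12857
O = 15 (O = -8 + 23 = 15)
t(f) = 4*f² (t(f) = (2*f)*(2*f) = 4*f²)
q + t(O) = -12857 + 4*15² = -12857 + 4*225 = -12857 + 900 = -11957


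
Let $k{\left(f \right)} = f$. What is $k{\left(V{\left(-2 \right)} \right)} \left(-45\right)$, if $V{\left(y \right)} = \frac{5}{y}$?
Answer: $\frac{225}{2} \approx 112.5$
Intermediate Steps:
$k{\left(V{\left(-2 \right)} \right)} \left(-45\right) = \frac{5}{-2} \left(-45\right) = 5 \left(- \frac{1}{2}\right) \left(-45\right) = \left(- \frac{5}{2}\right) \left(-45\right) = \frac{225}{2}$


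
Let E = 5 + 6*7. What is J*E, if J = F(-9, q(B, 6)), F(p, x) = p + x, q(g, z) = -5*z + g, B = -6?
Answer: -2115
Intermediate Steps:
q(g, z) = g - 5*z
E = 47 (E = 5 + 42 = 47)
J = -45 (J = -9 + (-6 - 5*6) = -9 + (-6 - 30) = -9 - 36 = -45)
J*E = -45*47 = -2115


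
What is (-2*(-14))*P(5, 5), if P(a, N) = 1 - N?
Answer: -112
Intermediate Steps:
(-2*(-14))*P(5, 5) = (-2*(-14))*(1 - 1*5) = 28*(1 - 5) = 28*(-4) = -112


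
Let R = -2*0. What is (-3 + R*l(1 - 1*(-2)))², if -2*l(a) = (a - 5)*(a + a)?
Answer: 9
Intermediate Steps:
l(a) = -a*(-5 + a) (l(a) = -(a - 5)*(a + a)/2 = -(-5 + a)*2*a/2 = -a*(-5 + a))
R = 0
(-3 + R*l(1 - 1*(-2)))² = (-3 + 0*((1 - 1*(-2))*(5 - (1 - 1*(-2)))))² = (-3 + 0*((1 + 2)*(5 - (1 + 2))))² = (-3 + 0*(3*(5 - 1*3)))² = (-3 + 0*(3*(5 - 3)))² = (-3 + 0*(3*2))² = (-3 + 0*6)² = (-3 + 0)² = (-3)² = 9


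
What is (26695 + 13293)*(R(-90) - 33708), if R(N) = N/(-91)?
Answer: -9435131688/7 ≈ -1.3479e+9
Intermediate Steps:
R(N) = -N/91 (R(N) = N*(-1/91) = -N/91)
(26695 + 13293)*(R(-90) - 33708) = (26695 + 13293)*(-1/91*(-90) - 33708) = 39988*(90/91 - 33708) = 39988*(-3067338/91) = -9435131688/7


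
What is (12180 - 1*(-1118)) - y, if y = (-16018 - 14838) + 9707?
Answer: 34447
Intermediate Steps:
y = -21149 (y = -30856 + 9707 = -21149)
(12180 - 1*(-1118)) - y = (12180 - 1*(-1118)) - 1*(-21149) = (12180 + 1118) + 21149 = 13298 + 21149 = 34447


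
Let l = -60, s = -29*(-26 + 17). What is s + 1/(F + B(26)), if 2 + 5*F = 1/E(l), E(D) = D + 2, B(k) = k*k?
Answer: 51136193/195923 ≈ 261.00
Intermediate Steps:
B(k) = k**2
s = 261 (s = -29*(-9) = 261)
E(D) = 2 + D
F = -117/290 (F = -2/5 + 1/(5*(2 - 60)) = -2/5 + (1/5)/(-58) = -2/5 + (1/5)*(-1/58) = -2/5 - 1/290 = -117/290 ≈ -0.40345)
s + 1/(F + B(26)) = 261 + 1/(-117/290 + 26**2) = 261 + 1/(-117/290 + 676) = 261 + 1/(195923/290) = 261 + 290/195923 = 51136193/195923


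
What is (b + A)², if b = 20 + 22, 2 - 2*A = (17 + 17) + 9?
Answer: 1849/4 ≈ 462.25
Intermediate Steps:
A = -41/2 (A = 1 - ((17 + 17) + 9)/2 = 1 - (34 + 9)/2 = 1 - ½*43 = 1 - 43/2 = -41/2 ≈ -20.500)
b = 42
(b + A)² = (42 - 41/2)² = (43/2)² = 1849/4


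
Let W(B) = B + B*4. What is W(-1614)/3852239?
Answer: -8070/3852239 ≈ -0.0020949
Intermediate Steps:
W(B) = 5*B (W(B) = B + 4*B = 5*B)
W(-1614)/3852239 = (5*(-1614))/3852239 = -8070*1/3852239 = -8070/3852239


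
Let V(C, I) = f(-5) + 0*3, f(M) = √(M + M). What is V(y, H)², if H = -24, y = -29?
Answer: -10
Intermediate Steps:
f(M) = √2*√M (f(M) = √(2*M) = √2*√M)
V(C, I) = I*√10 (V(C, I) = √2*√(-5) + 0*3 = √2*(I*√5) + 0 = I*√10 + 0 = I*√10)
V(y, H)² = (I*√10)² = -10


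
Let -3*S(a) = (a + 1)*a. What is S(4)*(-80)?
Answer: 1600/3 ≈ 533.33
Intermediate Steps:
S(a) = -a*(1 + a)/3 (S(a) = -(a + 1)*a/3 = -(1 + a)*a/3 = -a*(1 + a)/3)
S(4)*(-80) = -⅓*4*(1 + 4)*(-80) = -⅓*4*5*(-80) = -20/3*(-80) = 1600/3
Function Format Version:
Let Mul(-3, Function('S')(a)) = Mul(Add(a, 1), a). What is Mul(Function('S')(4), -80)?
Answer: Rational(1600, 3) ≈ 533.33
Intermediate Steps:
Function('S')(a) = Mul(Rational(-1, 3), a, Add(1, a)) (Function('S')(a) = Mul(Rational(-1, 3), Mul(Add(a, 1), a)) = Mul(Rational(-1, 3), Mul(Add(1, a), a)) = Mul(Rational(-1, 3), Mul(a, Add(1, a))) = Mul(Rational(-1, 3), a, Add(1, a)))
Mul(Function('S')(4), -80) = Mul(Mul(Rational(-1, 3), 4, Add(1, 4)), -80) = Mul(Mul(Rational(-1, 3), 4, 5), -80) = Mul(Rational(-20, 3), -80) = Rational(1600, 3)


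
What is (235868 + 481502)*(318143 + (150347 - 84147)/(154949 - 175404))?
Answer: 933664065857010/4091 ≈ 2.2822e+11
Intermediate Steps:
(235868 + 481502)*(318143 + (150347 - 84147)/(154949 - 175404)) = 717370*(318143 + 66200/(-20455)) = 717370*(318143 + 66200*(-1/20455)) = 717370*(318143 - 13240/4091) = 717370*(1301509773/4091) = 933664065857010/4091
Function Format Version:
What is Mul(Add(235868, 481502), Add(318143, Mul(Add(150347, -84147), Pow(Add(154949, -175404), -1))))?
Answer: Rational(933664065857010, 4091) ≈ 2.2822e+11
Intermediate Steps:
Mul(Add(235868, 481502), Add(318143, Mul(Add(150347, -84147), Pow(Add(154949, -175404), -1)))) = Mul(717370, Add(318143, Mul(66200, Pow(-20455, -1)))) = Mul(717370, Add(318143, Mul(66200, Rational(-1, 20455)))) = Mul(717370, Add(318143, Rational(-13240, 4091))) = Mul(717370, Rational(1301509773, 4091)) = Rational(933664065857010, 4091)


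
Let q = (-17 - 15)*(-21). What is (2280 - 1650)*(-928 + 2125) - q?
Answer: 753438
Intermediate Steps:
q = 672 (q = -32*(-21) = 672)
(2280 - 1650)*(-928 + 2125) - q = (2280 - 1650)*(-928 + 2125) - 1*672 = 630*1197 - 672 = 754110 - 672 = 753438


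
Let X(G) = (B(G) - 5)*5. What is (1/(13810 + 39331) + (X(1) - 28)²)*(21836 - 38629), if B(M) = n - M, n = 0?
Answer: -3002022895725/53141 ≈ -5.6492e+7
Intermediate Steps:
B(M) = -M (B(M) = 0 - M = -M)
X(G) = -25 - 5*G (X(G) = (-G - 5)*5 = (-5 - G)*5 = -25 - 5*G)
(1/(13810 + 39331) + (X(1) - 28)²)*(21836 - 38629) = (1/(13810 + 39331) + ((-25 - 5*1) - 28)²)*(21836 - 38629) = (1/53141 + ((-25 - 5) - 28)²)*(-16793) = (1/53141 + (-30 - 28)²)*(-16793) = (1/53141 + (-58)²)*(-16793) = (1/53141 + 3364)*(-16793) = (178766325/53141)*(-16793) = -3002022895725/53141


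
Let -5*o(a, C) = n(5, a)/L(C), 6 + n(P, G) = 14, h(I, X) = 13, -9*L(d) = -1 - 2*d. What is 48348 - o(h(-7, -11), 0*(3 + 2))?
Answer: 241812/5 ≈ 48362.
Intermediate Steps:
L(d) = ⅑ + 2*d/9 (L(d) = -(-1 - 2*d)/9 = ⅑ + 2*d/9)
n(P, G) = 8 (n(P, G) = -6 + 14 = 8)
o(a, C) = -8/(5*(⅑ + 2*C/9))
48348 - o(h(-7, -11), 0*(3 + 2)) = 48348 - (-72)/(5 + 10*(0*(3 + 2))) = 48348 - (-72)/(5 + 10*(0*5)) = 48348 - (-72)/(5 + 10*0) = 48348 - (-72)/(5 + 0) = 48348 - (-72)/5 = 48348 - 1*(-72/5) = 48348 + 72/5 = 241812/5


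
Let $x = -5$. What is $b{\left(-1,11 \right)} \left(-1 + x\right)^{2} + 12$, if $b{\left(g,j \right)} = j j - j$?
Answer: $3972$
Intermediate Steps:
$b{\left(g,j \right)} = j^{2} - j$
$b{\left(-1,11 \right)} \left(-1 + x\right)^{2} + 12 = 11 \left(-1 + 11\right) \left(-1 - 5\right)^{2} + 12 = 11 \cdot 10 \left(-6\right)^{2} + 12 = 110 \cdot 36 + 12 = 3960 + 12 = 3972$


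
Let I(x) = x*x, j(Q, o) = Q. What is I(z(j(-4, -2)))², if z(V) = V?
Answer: 256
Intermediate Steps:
I(x) = x²
I(z(j(-4, -2)))² = ((-4)²)² = 16² = 256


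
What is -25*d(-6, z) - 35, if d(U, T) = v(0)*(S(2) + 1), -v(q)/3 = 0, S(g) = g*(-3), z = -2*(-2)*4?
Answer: -35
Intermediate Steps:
z = 16 (z = 4*4 = 16)
S(g) = -3*g
v(q) = 0 (v(q) = -3*0 = 0)
d(U, T) = 0 (d(U, T) = 0*(-3*2 + 1) = 0*(-6 + 1) = 0*(-5) = 0)
-25*d(-6, z) - 35 = -25*0 - 35 = 0 - 35 = -35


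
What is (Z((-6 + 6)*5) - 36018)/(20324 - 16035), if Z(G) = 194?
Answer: -35824/4289 ≈ -8.3525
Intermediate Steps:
(Z((-6 + 6)*5) - 36018)/(20324 - 16035) = (194 - 36018)/(20324 - 16035) = -35824/4289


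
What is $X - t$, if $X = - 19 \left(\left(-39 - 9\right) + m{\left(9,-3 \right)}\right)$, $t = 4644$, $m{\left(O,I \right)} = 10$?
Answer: $-3922$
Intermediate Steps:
$X = 722$ ($X = - 19 \left(\left(-39 - 9\right) + 10\right) = - 19 \left(-48 + 10\right) = \left(-19\right) \left(-38\right) = 722$)
$X - t = 722 - 4644 = -3922$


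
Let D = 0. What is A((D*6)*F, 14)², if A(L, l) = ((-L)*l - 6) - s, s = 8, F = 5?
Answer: 196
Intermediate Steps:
A(L, l) = -14 - L*l (A(L, l) = ((-L)*l - 6) - 1*8 = (-L*l - 6) - 8 = (-6 - L*l) - 8 = -14 - L*l)
A((D*6)*F, 14)² = (-14 - 1*(0*6)*5*14)² = (-14 - 1*0*5*14)² = (-14 - 1*0*14)² = (-14 + 0)² = (-14)² = 196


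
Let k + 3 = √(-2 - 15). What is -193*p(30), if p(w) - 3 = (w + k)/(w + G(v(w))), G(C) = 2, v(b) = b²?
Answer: -23739/32 - 193*I*√17/32 ≈ -741.84 - 24.867*I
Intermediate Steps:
k = -3 + I*√17 (k = -3 + √(-2 - 15) = -3 + √(-17) = -3 + I*√17 ≈ -3.0 + 4.1231*I)
p(w) = 3 + (-3 + w + I*√17)/(2 + w) (p(w) = 3 + (w + (-3 + I*√17))/(w + 2) = 3 + (-3 + w + I*√17)/(2 + w))
-193*p(30) = -193*(3 + 4*30 + I*√17)/(2 + 30) = -193*(3 + 120 + I*√17)/32 = -193*(123 + I*√17)/32 = -193*(123/32 + I*√17/32) = -23739/32 - 193*I*√17/32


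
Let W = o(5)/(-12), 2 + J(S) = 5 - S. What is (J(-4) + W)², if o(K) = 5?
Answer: 6241/144 ≈ 43.340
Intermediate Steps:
J(S) = 3 - S (J(S) = -2 + (5 - S) = 3 - S)
W = -5/12 (W = 5/(-12) = 5*(-1/12) = -5/12 ≈ -0.41667)
(J(-4) + W)² = ((3 - 1*(-4)) - 5/12)² = ((3 + 4) - 5/12)² = (7 - 5/12)² = (79/12)² = 6241/144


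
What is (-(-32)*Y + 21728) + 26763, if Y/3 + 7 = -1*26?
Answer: 45323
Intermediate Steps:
Y = -99 (Y = -21 + 3*(-1*26) = -21 + 3*(-26) = -21 - 78 = -99)
(-(-32)*Y + 21728) + 26763 = (-(-32)*(-99) + 21728) + 26763 = (-1*3168 + 21728) + 26763 = (-3168 + 21728) + 26763 = 18560 + 26763 = 45323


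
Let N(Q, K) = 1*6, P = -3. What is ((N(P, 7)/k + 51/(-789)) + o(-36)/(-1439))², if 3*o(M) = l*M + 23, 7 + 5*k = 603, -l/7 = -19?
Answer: 135875361674239009/114474333187751364 ≈ 1.1870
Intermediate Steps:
l = 133 (l = -7*(-19) = 133)
k = 596/5 (k = -7/5 + (⅕)*603 = -7/5 + 603/5 = 596/5 ≈ 119.20)
N(Q, K) = 6
o(M) = 23/3 + 133*M/3 (o(M) = (133*M + 23)/3 = (23 + 133*M)/3 = 23/3 + 133*M/3)
((N(P, 7)/k + 51/(-789)) + o(-36)/(-1439))² = ((6/(596/5) + 51/(-789)) + (23/3 + (133/3)*(-36))/(-1439))² = ((6*(5/596) + 51*(-1/789)) + (23/3 - 1596)*(-1/1439))² = ((15/298 - 17/263) - 4765/3*(-1/1439))² = (-1121/78374 + 4765/4317)² = (368612753/338340558)² = 135875361674239009/114474333187751364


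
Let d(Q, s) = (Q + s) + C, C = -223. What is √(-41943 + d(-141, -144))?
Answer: I*√42451 ≈ 206.04*I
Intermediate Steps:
d(Q, s) = -223 + Q + s (d(Q, s) = (Q + s) - 223 = -223 + Q + s)
√(-41943 + d(-141, -144)) = √(-41943 + (-223 - 141 - 144)) = √(-41943 - 508) = √(-42451) = I*√42451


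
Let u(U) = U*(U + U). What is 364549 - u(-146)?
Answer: 321917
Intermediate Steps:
u(U) = 2*U² (u(U) = U*(2*U) = 2*U²)
364549 - u(-146) = 364549 - 2*(-146)² = 364549 - 2*21316 = 364549 - 1*42632 = 364549 - 42632 = 321917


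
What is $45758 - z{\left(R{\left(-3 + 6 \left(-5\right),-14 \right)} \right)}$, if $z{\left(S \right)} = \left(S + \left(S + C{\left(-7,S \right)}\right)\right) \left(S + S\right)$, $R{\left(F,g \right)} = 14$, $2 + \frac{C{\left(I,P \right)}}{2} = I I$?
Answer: $42342$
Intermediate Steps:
$C{\left(I,P \right)} = -4 + 2 I^{2}$ ($C{\left(I,P \right)} = -4 + 2 I I = -4 + 2 I^{2}$)
$z{\left(S \right)} = 2 S \left(94 + 2 S\right)$ ($z{\left(S \right)} = \left(S - \left(4 - 98 - S\right)\right) \left(S + S\right) = \left(S + \left(S + \left(-4 + 2 \cdot 49\right)\right)\right) 2 S = \left(S + \left(S + \left(-4 + 98\right)\right)\right) 2 S = \left(S + \left(S + 94\right)\right) 2 S = \left(S + \left(94 + S\right)\right) 2 S = \left(94 + 2 S\right) 2 S = 2 S \left(94 + 2 S\right)$)
$45758 - z{\left(R{\left(-3 + 6 \left(-5\right),-14 \right)} \right)} = 45758 - 4 \cdot 14 \left(47 + 14\right) = 45758 - 4 \cdot 14 \cdot 61 = 45758 - 3416 = 42342$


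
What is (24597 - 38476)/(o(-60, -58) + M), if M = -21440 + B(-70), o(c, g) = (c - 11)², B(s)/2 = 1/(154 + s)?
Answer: 582918/688757 ≈ 0.84633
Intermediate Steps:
B(s) = 2/(154 + s)
o(c, g) = (-11 + c)²
M = -900479/42 (M = -21440 + 2/(154 - 70) = -21440 + 2/84 = -21440 + 2*(1/84) = -21440 + 1/42 = -900479/42 ≈ -21440.)
(24597 - 38476)/(o(-60, -58) + M) = (24597 - 38476)/((-11 - 60)² - 900479/42) = -13879/((-71)² - 900479/42) = -13879/(5041 - 900479/42) = -13879/(-688757/42) = -13879*(-42/688757) = 582918/688757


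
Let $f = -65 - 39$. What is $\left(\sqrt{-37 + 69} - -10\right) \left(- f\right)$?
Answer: $1040 + 416 \sqrt{2} \approx 1628.3$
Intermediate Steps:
$f = -104$ ($f = -65 - 39 = -104$)
$\left(\sqrt{-37 + 69} - -10\right) \left(- f\right) = \left(\sqrt{-37 + 69} - -10\right) \left(\left(-1\right) \left(-104\right)\right) = \left(\sqrt{32} + \left(-69 + 79\right)\right) 104 = \left(4 \sqrt{2} + 10\right) 104 = \left(10 + 4 \sqrt{2}\right) 104 = 1040 + 416 \sqrt{2}$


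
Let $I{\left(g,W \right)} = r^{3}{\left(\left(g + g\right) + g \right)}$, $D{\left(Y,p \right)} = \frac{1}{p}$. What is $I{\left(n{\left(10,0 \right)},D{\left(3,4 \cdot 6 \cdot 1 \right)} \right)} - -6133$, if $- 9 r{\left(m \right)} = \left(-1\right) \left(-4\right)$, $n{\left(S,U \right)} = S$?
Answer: $\frac{4470893}{729} \approx 6132.9$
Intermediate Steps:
$r{\left(m \right)} = - \frac{4}{9}$ ($r{\left(m \right)} = - \frac{\left(-1\right) \left(-4\right)}{9} = \left(- \frac{1}{9}\right) 4 = - \frac{4}{9}$)
$I{\left(g,W \right)} = - \frac{64}{729}$ ($I{\left(g,W \right)} = \left(- \frac{4}{9}\right)^{3} = - \frac{64}{729}$)
$I{\left(n{\left(10,0 \right)},D{\left(3,4 \cdot 6 \cdot 1 \right)} \right)} - -6133 = - \frac{64}{729} - -6133 = - \frac{64}{729} + 6133 = \frac{4470893}{729}$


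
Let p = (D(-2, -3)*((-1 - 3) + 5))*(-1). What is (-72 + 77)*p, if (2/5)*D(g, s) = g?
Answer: 25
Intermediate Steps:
D(g, s) = 5*g/2
p = 5 (p = (((5/2)*(-2))*((-1 - 3) + 5))*(-1) = -5*(-4 + 5)*(-1) = -5*1*(-1) = -5*(-1) = 5)
(-72 + 77)*p = (-72 + 77)*5 = 5*5 = 25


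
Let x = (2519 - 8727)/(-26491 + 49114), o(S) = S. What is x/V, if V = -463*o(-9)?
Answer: -6208/94270041 ≈ -6.5853e-5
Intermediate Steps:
V = 4167 (V = -463*(-9) = 4167)
x = -6208/22623 ≈ -0.27441
x/V = -6208/22623/4167 = -6208/22623*1/4167 = -6208/94270041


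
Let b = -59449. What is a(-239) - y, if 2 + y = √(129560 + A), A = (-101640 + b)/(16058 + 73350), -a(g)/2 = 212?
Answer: -422 - 1333*√9107043/11176 ≈ -781.94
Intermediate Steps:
a(g) = -424 (a(g) = -2*212 = -424)
A = -161089/89408 (A = (-101640 - 59449)/(16058 + 73350) = -161089/89408 ≈ -1.8017)
y = -2 + 1333*√9107043/11176 (y = -2 + √(129560 - 161089/89408) = -2 + √(11583539391/89408) = -2 + 1333*√9107043/11176 ≈ 357.94)
a(-239) - y = -424 - (-2 + 1333*√9107043/11176) = -424 + (2 - 1333*√9107043/11176) = -422 - 1333*√9107043/11176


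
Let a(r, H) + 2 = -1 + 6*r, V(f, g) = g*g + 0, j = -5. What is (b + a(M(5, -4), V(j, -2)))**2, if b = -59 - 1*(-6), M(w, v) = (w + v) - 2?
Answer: 3844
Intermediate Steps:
M(w, v) = -2 + v + w (M(w, v) = (v + w) - 2 = -2 + v + w)
V(f, g) = g**2 (V(f, g) = g**2 + 0 = g**2)
a(r, H) = -3 + 6*r (a(r, H) = -2 + (-1 + 6*r) = -3 + 6*r)
b = -53 (b = -59 + 6 = -53)
(b + a(M(5, -4), V(j, -2)))**2 = (-53 + (-3 + 6*(-2 - 4 + 5)))**2 = (-53 + (-3 + 6*(-1)))**2 = (-53 + (-3 - 6))**2 = (-53 - 9)**2 = (-62)**2 = 3844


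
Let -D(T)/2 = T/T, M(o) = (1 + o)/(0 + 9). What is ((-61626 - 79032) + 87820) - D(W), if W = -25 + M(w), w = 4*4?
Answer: -52836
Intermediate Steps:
w = 16
M(o) = 1/9 + o/9 (M(o) = (1 + o)/9 = (1 + o)*(1/9) = 1/9 + o/9)
W = -208/9 (W = -25 + (1/9 + (1/9)*16) = -25 + (1/9 + 16/9) = -25 + 17/9 = -208/9 ≈ -23.111)
D(T) = -2 (D(T) = -2*T/T = -2*1 = -2)
((-61626 - 79032) + 87820) - D(W) = ((-61626 - 79032) + 87820) - 1*(-2) = (-140658 + 87820) + 2 = -52838 + 2 = -52836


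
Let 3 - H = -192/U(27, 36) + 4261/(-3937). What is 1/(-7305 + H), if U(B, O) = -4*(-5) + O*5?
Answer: -98425/718498337 ≈ -0.00013699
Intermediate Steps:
U(B, O) = 20 + 5*O
H = 496288/98425 (H = 3 - (-192/(20 + 5*36) + 4261/(-3937)) = 3 - (-192/(20 + 180) + 4261*(-1/3937)) = 3 - (-192/200 - 4261/3937) = 3 - (-192*1/200 - 4261/3937) = 3 - (-24/25 - 4261/3937) = 3 - 1*(-201013/98425) = 3 + 201013/98425 = 496288/98425 ≈ 5.0423)
1/(-7305 + H) = 1/(-7305 + 496288/98425) = 1/(-718498337/98425) = -98425/718498337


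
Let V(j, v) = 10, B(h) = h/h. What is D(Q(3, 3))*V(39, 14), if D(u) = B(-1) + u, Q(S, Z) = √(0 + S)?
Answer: 10 + 10*√3 ≈ 27.320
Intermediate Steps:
B(h) = 1
Q(S, Z) = √S
D(u) = 1 + u
D(Q(3, 3))*V(39, 14) = (1 + √3)*10 = 10 + 10*√3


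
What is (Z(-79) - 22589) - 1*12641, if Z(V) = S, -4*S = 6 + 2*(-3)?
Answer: -35230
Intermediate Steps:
S = 0 (S = -(6 + 2*(-3))/4 = -(6 - 6)/4 = -1/4*0 = 0)
Z(V) = 0
(Z(-79) - 22589) - 1*12641 = (0 - 22589) - 1*12641 = -22589 - 12641 = -35230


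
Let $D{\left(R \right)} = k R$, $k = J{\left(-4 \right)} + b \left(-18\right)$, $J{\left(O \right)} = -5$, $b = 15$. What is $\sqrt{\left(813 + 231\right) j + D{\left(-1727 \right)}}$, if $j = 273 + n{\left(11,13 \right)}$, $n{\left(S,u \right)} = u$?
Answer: $\sqrt{773509} \approx 879.49$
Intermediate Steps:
$j = 286$ ($j = 273 + 13 = 286$)
$k = -275$ ($k = -5 + 15 \left(-18\right) = -5 - 270 = -275$)
$D{\left(R \right)} = - 275 R$
$\sqrt{\left(813 + 231\right) j + D{\left(-1727 \right)}} = \sqrt{\left(813 + 231\right) 286 - -474925} = \sqrt{1044 \cdot 286 + 474925} = \sqrt{298584 + 474925} = \sqrt{773509}$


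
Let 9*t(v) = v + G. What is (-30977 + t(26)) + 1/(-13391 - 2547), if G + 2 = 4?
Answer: -4442956579/143442 ≈ -30974.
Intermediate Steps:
G = 2 (G = -2 + 4 = 2)
t(v) = 2/9 + v/9 (t(v) = (v + 2)/9 = (2 + v)/9 = 2/9 + v/9)
(-30977 + t(26)) + 1/(-13391 - 2547) = (-30977 + (2/9 + (1/9)*26)) + 1/(-13391 - 2547) = (-30977 + (2/9 + 26/9)) + 1/(-15938) = (-30977 + 28/9) - 1/15938 = -278765/9 - 1/15938 = -4442956579/143442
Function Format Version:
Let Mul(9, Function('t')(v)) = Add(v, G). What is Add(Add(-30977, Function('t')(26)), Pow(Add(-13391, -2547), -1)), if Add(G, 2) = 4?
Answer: Rational(-4442956579, 143442) ≈ -30974.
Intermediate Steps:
G = 2 (G = Add(-2, 4) = 2)
Function('t')(v) = Add(Rational(2, 9), Mul(Rational(1, 9), v)) (Function('t')(v) = Mul(Rational(1, 9), Add(v, 2)) = Mul(Rational(1, 9), Add(2, v)) = Add(Rational(2, 9), Mul(Rational(1, 9), v)))
Add(Add(-30977, Function('t')(26)), Pow(Add(-13391, -2547), -1)) = Add(Add(-30977, Add(Rational(2, 9), Mul(Rational(1, 9), 26))), Pow(Add(-13391, -2547), -1)) = Add(Add(-30977, Add(Rational(2, 9), Rational(26, 9))), Pow(-15938, -1)) = Add(Add(-30977, Rational(28, 9)), Rational(-1, 15938)) = Add(Rational(-278765, 9), Rational(-1, 15938)) = Rational(-4442956579, 143442)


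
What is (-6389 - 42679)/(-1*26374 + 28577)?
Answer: -49068/2203 ≈ -22.273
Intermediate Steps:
(-6389 - 42679)/(-1*26374 + 28577) = -49068/(-26374 + 28577) = -49068/2203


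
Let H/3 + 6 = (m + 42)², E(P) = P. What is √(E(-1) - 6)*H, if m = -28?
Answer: 570*I*√7 ≈ 1508.1*I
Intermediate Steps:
H = 570 (H = -18 + 3*(-28 + 42)² = -18 + 3*14² = -18 + 3*196 = -18 + 588 = 570)
√(E(-1) - 6)*H = √(-1 - 6)*570 = √(-7)*570 = (I*√7)*570 = 570*I*√7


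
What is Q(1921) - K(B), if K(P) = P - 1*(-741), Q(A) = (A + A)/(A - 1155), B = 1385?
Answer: -812337/383 ≈ -2121.0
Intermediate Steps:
Q(A) = 2*A/(-1155 + A) (Q(A) = (2*A)/(-1155 + A) = 2*A/(-1155 + A))
K(P) = 741 + P (K(P) = P + 741 = 741 + P)
Q(1921) - K(B) = 2*1921/(-1155 + 1921) - (741 + 1385) = 2*1921/766 - 1*2126 = 2*1921*(1/766) - 2126 = 1921/383 - 2126 = -812337/383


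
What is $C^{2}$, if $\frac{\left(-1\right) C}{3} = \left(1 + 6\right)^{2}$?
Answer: $21609$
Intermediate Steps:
$C = -147$ ($C = - 3 \left(1 + 6\right)^{2} = - 3 \cdot 7^{2} = \left(-3\right) 49 = -147$)
$C^{2} = \left(-147\right)^{2} = 21609$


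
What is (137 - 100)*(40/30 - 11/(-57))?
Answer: 1073/19 ≈ 56.474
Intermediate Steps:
(137 - 100)*(40/30 - 11/(-57)) = 37*(40*(1/30) - 11*(-1/57)) = 37*(4/3 + 11/57) = 37*(29/19) = 1073/19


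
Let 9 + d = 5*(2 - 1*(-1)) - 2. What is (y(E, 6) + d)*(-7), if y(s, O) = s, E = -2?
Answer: -14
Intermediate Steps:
d = 4 (d = -9 + (5*(2 - 1*(-1)) - 2) = -9 + (5*(2 + 1) - 2) = -9 + (5*3 - 2) = -9 + (15 - 2) = -9 + 13 = 4)
(y(E, 6) + d)*(-7) = (-2 + 4)*(-7) = 2*(-7) = -14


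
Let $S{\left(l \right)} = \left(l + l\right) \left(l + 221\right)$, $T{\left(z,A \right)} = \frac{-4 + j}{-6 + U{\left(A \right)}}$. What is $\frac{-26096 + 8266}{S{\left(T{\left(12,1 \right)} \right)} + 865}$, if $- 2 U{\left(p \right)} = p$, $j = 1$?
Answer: $- \frac{3013270}{180733} \approx -16.672$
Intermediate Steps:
$U{\left(p \right)} = - \frac{p}{2}$
$T{\left(z,A \right)} = - \frac{3}{-6 - \frac{A}{2}}$ ($T{\left(z,A \right)} = \frac{-4 + 1}{-6 - \frac{A}{2}} = - \frac{3}{-6 - \frac{A}{2}}$)
$S{\left(l \right)} = 2 l \left(221 + l\right)$
$\frac{-26096 + 8266}{S{\left(T{\left(12,1 \right)} \right)} + 865} = \frac{-26096 + 8266}{2 \frac{6}{12 + 1} \left(221 + \frac{6}{12 + 1}\right) + 865} = - \frac{17830}{2 \cdot \frac{6}{13} \left(221 + \frac{6}{13}\right) + 865} = - \frac{17830}{2 \cdot \frac{6}{13} \cdot \frac{2879}{13} + 865} = - \frac{17830}{\frac{34548}{169} + 865} = - \frac{17830}{\frac{180733}{169}} = \left(-17830\right) \frac{169}{180733} = - \frac{3013270}{180733}$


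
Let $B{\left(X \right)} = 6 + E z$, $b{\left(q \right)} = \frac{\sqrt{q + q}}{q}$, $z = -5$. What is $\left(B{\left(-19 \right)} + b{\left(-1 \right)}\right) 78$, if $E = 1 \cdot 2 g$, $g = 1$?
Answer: $-312 - 78 i \sqrt{2} \approx -312.0 - 110.31 i$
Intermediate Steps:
$E = 2$ ($E = 1 \cdot 2 \cdot 1 = 2 \cdot 1 = 2$)
$b{\left(q \right)} = \frac{\sqrt{2}}{\sqrt{q}}$ ($b{\left(q \right)} = \frac{\sqrt{2 q}}{q} = \frac{\sqrt{2} \sqrt{q}}{q} = \frac{\sqrt{2}}{\sqrt{q}}$)
$B{\left(X \right)} = -4$ ($B{\left(X \right)} = 6 + 2 \left(-5\right) = 6 - 10 = -4$)
$\left(B{\left(-19 \right)} + b{\left(-1 \right)}\right) 78 = \left(-4 + \frac{\sqrt{2}}{i}\right) 78 = \left(-4 + \sqrt{2} \left(- i\right)\right) 78 = \left(-4 - i \sqrt{2}\right) 78 = -312 - 78 i \sqrt{2}$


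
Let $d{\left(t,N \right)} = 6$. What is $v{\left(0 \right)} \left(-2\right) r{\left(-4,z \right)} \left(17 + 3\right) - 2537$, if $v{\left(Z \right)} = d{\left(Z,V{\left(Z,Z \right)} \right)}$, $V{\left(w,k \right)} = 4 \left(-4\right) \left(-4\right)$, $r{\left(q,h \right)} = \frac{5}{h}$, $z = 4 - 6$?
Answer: $-1937$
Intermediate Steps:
$z = -2$ ($z = 4 - 6 = -2$)
$V{\left(w,k \right)} = 64$ ($V{\left(w,k \right)} = \left(-16\right) \left(-4\right) = 64$)
$v{\left(Z \right)} = 6$
$v{\left(0 \right)} \left(-2\right) r{\left(-4,z \right)} \left(17 + 3\right) - 2537 = 6 \left(-2\right) \frac{5}{-2} \left(17 + 3\right) - 2537 = - 12 \cdot 5 \left(- \frac{1}{2}\right) 20 - 2537 = \left(-12\right) \left(- \frac{5}{2}\right) 20 - 2537 = 30 \cdot 20 - 2537 = 600 - 2537 = -1937$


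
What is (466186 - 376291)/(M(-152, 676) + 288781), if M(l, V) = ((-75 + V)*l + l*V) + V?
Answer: 89895/95353 ≈ 0.94276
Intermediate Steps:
M(l, V) = V + V*l + l*(-75 + V) (M(l, V) = (l*(-75 + V) + V*l) + V = (V*l + l*(-75 + V)) + V = V + V*l + l*(-75 + V))
(466186 - 376291)/(M(-152, 676) + 288781) = (466186 - 376291)/((676 - 75*(-152) + 2*676*(-152)) + 288781) = 89895/((676 + 11400 - 205504) + 288781) = 89895/(-193428 + 288781) = 89895/95353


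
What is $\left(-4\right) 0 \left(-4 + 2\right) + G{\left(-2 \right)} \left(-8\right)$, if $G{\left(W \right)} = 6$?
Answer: $-48$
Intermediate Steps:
$\left(-4\right) 0 \left(-4 + 2\right) + G{\left(-2 \right)} \left(-8\right) = \left(-4\right) 0 \left(-4 + 2\right) + 6 \left(-8\right) = 0 \left(-2\right) - 48 = 0 - 48 = -48$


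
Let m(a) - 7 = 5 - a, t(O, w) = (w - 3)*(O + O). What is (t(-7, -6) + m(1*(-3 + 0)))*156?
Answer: 21996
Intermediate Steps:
t(O, w) = 2*O*(-3 + w) (t(O, w) = (-3 + w)*(2*O) = 2*O*(-3 + w))
m(a) = 12 - a (m(a) = 7 + (5 - a) = 12 - a)
(t(-7, -6) + m(1*(-3 + 0)))*156 = (2*(-7)*(-3 - 6) + (12 - (-3 + 0)))*156 = (2*(-7)*(-9) + (12 - (-3)))*156 = (126 + (12 - 1*(-3)))*156 = (126 + (12 + 3))*156 = (126 + 15)*156 = 141*156 = 21996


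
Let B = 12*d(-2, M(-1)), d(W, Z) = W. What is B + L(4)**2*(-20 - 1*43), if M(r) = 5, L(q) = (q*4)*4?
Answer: -258072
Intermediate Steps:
L(q) = 16*q (L(q) = (4*q)*4 = 16*q)
B = -24 (B = 12*(-2) = -24)
B + L(4)**2*(-20 - 1*43) = -24 + (16*4)**2*(-20 - 1*43) = -24 + 64**2*(-20 - 43) = -24 + 4096*(-63) = -24 - 258048 = -258072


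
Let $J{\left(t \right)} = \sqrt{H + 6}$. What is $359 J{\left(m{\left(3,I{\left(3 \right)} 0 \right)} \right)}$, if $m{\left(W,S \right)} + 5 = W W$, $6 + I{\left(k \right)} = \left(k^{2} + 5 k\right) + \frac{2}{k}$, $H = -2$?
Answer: $718$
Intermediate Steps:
$I{\left(k \right)} = -6 + k^{2} + \frac{2}{k} + 5 k$ ($I{\left(k \right)} = -6 + \left(\left(k^{2} + 5 k\right) + \frac{2}{k}\right) = -6 + \left(k^{2} + \frac{2}{k} + 5 k\right) = -6 + k^{2} + \frac{2}{k} + 5 k$)
$m{\left(W,S \right)} = -5 + W^{2}$ ($m{\left(W,S \right)} = -5 + W W = -5 + W^{2}$)
$J{\left(t \right)} = 2$ ($J{\left(t \right)} = \sqrt{-2 + 6} = \sqrt{4} = 2$)
$359 J{\left(m{\left(3,I{\left(3 \right)} 0 \right)} \right)} = 359 \cdot 2 = 718$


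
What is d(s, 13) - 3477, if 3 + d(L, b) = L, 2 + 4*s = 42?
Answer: -3470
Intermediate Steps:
s = 10 (s = -½ + (¼)*42 = -½ + 21/2 = 10)
d(L, b) = -3 + L
d(s, 13) - 3477 = (-3 + 10) - 3477 = 7 - 3477 = -3470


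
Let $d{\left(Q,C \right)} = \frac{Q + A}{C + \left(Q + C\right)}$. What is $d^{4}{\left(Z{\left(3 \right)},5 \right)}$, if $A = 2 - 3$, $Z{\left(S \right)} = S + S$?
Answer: $\frac{625}{65536} \approx 0.0095367$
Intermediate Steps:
$Z{\left(S \right)} = 2 S$
$A = -1$
$d{\left(Q,C \right)} = \frac{-1 + Q}{Q + 2 C}$ ($d{\left(Q,C \right)} = \frac{Q - 1}{C + \left(Q + C\right)} = \frac{-1 + Q}{C + \left(C + Q\right)} = \frac{-1 + Q}{Q + 2 C}$)
$d^{4}{\left(Z{\left(3 \right)},5 \right)} = \left(\frac{-1 + 2 \cdot 3}{2 \cdot 3 + 2 \cdot 5}\right)^{4} = \left(\frac{-1 + 6}{6 + 10}\right)^{4} = \left(\frac{1}{16} \cdot 5\right)^{4} = \left(\frac{5}{16}\right)^{4} = \frac{625}{65536}$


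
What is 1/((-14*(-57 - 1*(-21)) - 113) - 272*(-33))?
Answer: 1/9367 ≈ 0.00010676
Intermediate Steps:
1/((-14*(-57 - 1*(-21)) - 113) - 272*(-33)) = 1/((-14*(-57 + 21) - 113) + 8976) = 1/((-14*(-36) - 113) + 8976) = 1/((504 - 113) + 8976) = 1/(391 + 8976) = 1/9367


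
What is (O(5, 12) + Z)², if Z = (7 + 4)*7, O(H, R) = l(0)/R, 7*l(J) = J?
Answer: 5929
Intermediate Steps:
l(J) = J/7
O(H, R) = 0 (O(H, R) = ((⅐)*0)/R = 0/R = 0)
Z = 77 (Z = 11*7 = 77)
(O(5, 12) + Z)² = (0 + 77)² = 77² = 5929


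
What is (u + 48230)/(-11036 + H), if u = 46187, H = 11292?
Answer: 94417/256 ≈ 368.82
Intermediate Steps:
(u + 48230)/(-11036 + H) = (46187 + 48230)/(-11036 + 11292) = 94417/256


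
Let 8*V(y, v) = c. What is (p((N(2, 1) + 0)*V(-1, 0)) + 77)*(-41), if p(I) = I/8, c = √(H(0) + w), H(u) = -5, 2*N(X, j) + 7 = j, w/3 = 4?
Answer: -3157 + 123*√7/64 ≈ -3151.9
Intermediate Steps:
w = 12 (w = 3*4 = 12)
N(X, j) = -7/2 + j/2
c = √7 (c = √(-5 + 12) = √7 ≈ 2.6458)
V(y, v) = √7/8
p(I) = I/8 (p(I) = I*(⅛) = I/8)
(p((N(2, 1) + 0)*V(-1, 0)) + 77)*(-41) = ((((-7/2 + (½)*1) + 0)*(√7/8))/8 + 77)*(-41) = ((((-7/2 + ½) + 0)*(√7/8))/8 + 77)*(-41) = (((-3 + 0)*(√7/8))/8 + 77)*(-41) = ((-3*√7/8)/8 + 77)*(-41) = (-3*√7/64 + 77)*(-41) = (77 - 3*√7/64)*(-41) = -3157 + 123*√7/64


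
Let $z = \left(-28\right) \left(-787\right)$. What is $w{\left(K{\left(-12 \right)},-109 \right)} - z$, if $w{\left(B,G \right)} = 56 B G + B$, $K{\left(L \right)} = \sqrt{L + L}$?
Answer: $-22036 - 12206 i \sqrt{6} \approx -22036.0 - 29898.0 i$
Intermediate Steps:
$K{\left(L \right)} = \sqrt{2} \sqrt{L}$ ($K{\left(L \right)} = \sqrt{2 L} = \sqrt{2} \sqrt{L}$)
$w{\left(B,G \right)} = B + 56 B G$ ($w{\left(B,G \right)} = 56 B G + B = B + 56 B G$)
$z = 22036$
$w{\left(K{\left(-12 \right)},-109 \right)} - z = \sqrt{2} \sqrt{-12} \left(1 + 56 \left(-109\right)\right) - 22036 = \sqrt{2} \cdot 2 i \sqrt{3} \left(1 - 6104\right) - 22036 = 2 i \sqrt{6} \left(-6103\right) - 22036 = - 12206 i \sqrt{6} - 22036 = -22036 - 12206 i \sqrt{6}$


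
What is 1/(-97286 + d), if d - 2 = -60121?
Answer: -1/157405 ≈ -6.3530e-6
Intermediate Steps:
d = -60119 (d = 2 - 60121 = -60119)
1/(-97286 + d) = 1/(-97286 - 60119) = 1/(-157405) = -1/157405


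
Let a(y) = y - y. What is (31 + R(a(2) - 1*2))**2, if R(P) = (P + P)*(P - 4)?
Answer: 3025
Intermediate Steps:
a(y) = 0
R(P) = 2*P*(-4 + P) (R(P) = (2*P)*(-4 + P) = 2*P*(-4 + P))
(31 + R(a(2) - 1*2))**2 = (31 + 2*(0 - 1*2)*(-4 + (0 - 1*2)))**2 = (31 + 2*(0 - 2)*(-4 + (0 - 2)))**2 = (31 + 2*(-2)*(-4 - 2))**2 = (31 + 2*(-2)*(-6))**2 = (31 + 24)**2 = 55**2 = 3025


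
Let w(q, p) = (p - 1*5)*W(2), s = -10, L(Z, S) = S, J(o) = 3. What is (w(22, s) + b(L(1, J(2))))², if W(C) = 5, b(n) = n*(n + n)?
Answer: 3249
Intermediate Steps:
b(n) = 2*n² (b(n) = n*(2*n) = 2*n²)
w(q, p) = -25 + 5*p (w(q, p) = (p - 1*5)*5 = (p - 5)*5 = (-5 + p)*5 = -25 + 5*p)
(w(22, s) + b(L(1, J(2))))² = ((-25 + 5*(-10)) + 2*3²)² = ((-25 - 50) + 2*9)² = (-75 + 18)² = (-57)² = 3249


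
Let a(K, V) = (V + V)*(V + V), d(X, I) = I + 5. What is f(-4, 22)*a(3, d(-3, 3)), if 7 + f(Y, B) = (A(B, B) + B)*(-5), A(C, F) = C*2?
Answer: -86272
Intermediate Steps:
A(C, F) = 2*C
d(X, I) = 5 + I
f(Y, B) = -7 - 15*B (f(Y, B) = -7 + (2*B + B)*(-5) = -7 + (3*B)*(-5) = -7 - 15*B)
a(K, V) = 4*V² (a(K, V) = (2*V)*(2*V) = 4*V²)
f(-4, 22)*a(3, d(-3, 3)) = (-7 - 15*22)*(4*(5 + 3)²) = (-7 - 330)*(4*8²) = -1348*64 = -337*256 = -86272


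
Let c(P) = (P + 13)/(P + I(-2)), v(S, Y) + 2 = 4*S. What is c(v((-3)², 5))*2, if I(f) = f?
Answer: 47/16 ≈ 2.9375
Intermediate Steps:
v(S, Y) = -2 + 4*S
c(P) = (13 + P)/(-2 + P) (c(P) = (P + 13)/(P - 2) = (13 + P)/(-2 + P))
c(v((-3)², 5))*2 = ((13 + (-2 + 4*(-3)²))/(-2 + (-2 + 4*(-3)²)))*2 = ((13 + (-2 + 4*9))/(-2 + (-2 + 4*9)))*2 = ((13 + (-2 + 36))/(-2 + (-2 + 36)))*2 = ((13 + 34)/(-2 + 34))*2 = (47/32)*2 = 47/16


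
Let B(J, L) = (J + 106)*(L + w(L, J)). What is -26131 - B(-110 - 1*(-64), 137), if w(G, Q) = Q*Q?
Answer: -161311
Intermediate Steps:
w(G, Q) = Q²
B(J, L) = (106 + J)*(L + J²) (B(J, L) = (J + 106)*(L + J²) = (106 + J)*(L + J²))
-26131 - B(-110 - 1*(-64), 137) = -26131 - ((-110 - 1*(-64))³ + 106*137 + 106*(-110 - 1*(-64))² + (-110 - 1*(-64))*137) = -26131 - ((-110 + 64)³ + 14522 + 106*(-110 + 64)² + (-110 + 64)*137) = -26131 - ((-46)³ + 14522 + 106*(-46)² - 46*137) = -26131 - (-97336 + 14522 + 106*2116 - 6302) = -26131 - (-97336 + 14522 + 224296 - 6302) = -26131 - 1*135180 = -26131 - 135180 = -161311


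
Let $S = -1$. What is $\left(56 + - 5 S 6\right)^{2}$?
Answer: $7396$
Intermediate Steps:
$\left(56 + - 5 S 6\right)^{2} = \left(56 + \left(-5\right) \left(-1\right) 6\right)^{2} = \left(56 + 5 \cdot 6\right)^{2} = \left(56 + 30\right)^{2} = 86^{2} = 7396$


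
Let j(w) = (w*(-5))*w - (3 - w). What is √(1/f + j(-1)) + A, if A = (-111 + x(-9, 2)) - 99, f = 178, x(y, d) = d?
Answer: -208 + I*√284978/178 ≈ -208.0 + 2.9991*I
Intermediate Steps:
A = -208 (A = (-111 + 2) - 99 = -109 - 99 = -208)
j(w) = -3 + w - 5*w² (j(w) = (-5*w)*w + (-3 + w) = -5*w² + (-3 + w) = -3 + w - 5*w²)
√(1/f + j(-1)) + A = √(1/178 + (-3 - 1 - 5*(-1)²)) - 208 = √(1/178 + (-3 - 1 - 5*1)) - 208 = √(1/178 + (-3 - 1 - 5)) - 208 = √(1/178 - 9) - 208 = √(-1601/178) - 208 = I*√284978/178 - 208 = -208 + I*√284978/178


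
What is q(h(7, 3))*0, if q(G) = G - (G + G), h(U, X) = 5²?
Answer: 0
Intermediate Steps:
h(U, X) = 25
q(G) = -G (q(G) = G - 2*G = -G)
q(h(7, 3))*0 = -1*25*0 = -25*0 = 0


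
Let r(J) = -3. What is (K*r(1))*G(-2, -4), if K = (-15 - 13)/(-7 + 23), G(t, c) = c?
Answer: -21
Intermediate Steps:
K = -7/4 (K = -28/16 = -28*1/16 = -7/4 ≈ -1.7500)
(K*r(1))*G(-2, -4) = -7/4*(-3)*(-4) = (21/4)*(-4) = -21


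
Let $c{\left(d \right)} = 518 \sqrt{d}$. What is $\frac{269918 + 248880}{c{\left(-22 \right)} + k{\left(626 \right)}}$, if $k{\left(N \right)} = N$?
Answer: $\frac{81191887}{1573751} - \frac{67184341 i \sqrt{22}}{1573751} \approx 51.591 - 200.24 i$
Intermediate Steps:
$\frac{269918 + 248880}{c{\left(-22 \right)} + k{\left(626 \right)}} = \frac{269918 + 248880}{518 \sqrt{-22} + 626} = \frac{518798}{518 i \sqrt{22} + 626} = \frac{518798}{626 + 518 i \sqrt{22}}$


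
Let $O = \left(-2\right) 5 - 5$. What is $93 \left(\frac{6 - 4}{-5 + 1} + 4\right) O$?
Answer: $- \frac{9765}{2} \approx -4882.5$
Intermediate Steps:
$O = -15$ ($O = -10 - 5 = -15$)
$93 \left(\frac{6 - 4}{-5 + 1} + 4\right) O = 93 \left(\frac{6 - 4}{-5 + 1} + 4\right) \left(-15\right) = 93 \left(\frac{2}{-4} + 4\right) \left(-15\right) = 93 \left(2 \left(- \frac{1}{4}\right) + 4\right) \left(-15\right) = 93 \left(- \frac{1}{2} + 4\right) \left(-15\right) = 93 \cdot \frac{7}{2} \left(-15\right) = 93 \left(- \frac{105}{2}\right) = - \frac{9765}{2}$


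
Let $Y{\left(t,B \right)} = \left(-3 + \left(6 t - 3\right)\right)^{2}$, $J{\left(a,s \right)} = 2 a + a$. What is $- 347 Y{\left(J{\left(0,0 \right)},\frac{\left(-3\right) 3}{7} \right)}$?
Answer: $-12492$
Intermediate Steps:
$J{\left(a,s \right)} = 3 a$
$Y{\left(t,B \right)} = \left(-6 + 6 t\right)^{2}$ ($Y{\left(t,B \right)} = \left(-3 + \left(-3 + 6 t\right)\right)^{2} = \left(-6 + 6 t\right)^{2}$)
$- 347 Y{\left(J{\left(0,0 \right)},\frac{\left(-3\right) 3}{7} \right)} = - 347 \cdot 36 \left(-1 + 3 \cdot 0\right)^{2} = - 347 \cdot 36 \left(-1 + 0\right)^{2} = - 347 \cdot 36 \left(-1\right)^{2} = - 347 \cdot 36 \cdot 1 = \left(-347\right) 36 = -12492$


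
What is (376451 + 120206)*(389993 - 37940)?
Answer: 174849586821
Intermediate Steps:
(376451 + 120206)*(389993 - 37940) = 496657*352053 = 174849586821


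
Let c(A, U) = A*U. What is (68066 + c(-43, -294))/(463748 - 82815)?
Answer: 80708/380933 ≈ 0.21187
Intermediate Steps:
(68066 + c(-43, -294))/(463748 - 82815) = (68066 - 43*(-294))/(463748 - 82815) = (68066 + 12642)/380933 = 80708*(1/380933) = 80708/380933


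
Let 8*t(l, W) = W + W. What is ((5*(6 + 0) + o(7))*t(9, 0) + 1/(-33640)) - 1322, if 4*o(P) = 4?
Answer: -44472081/33640 ≈ -1322.0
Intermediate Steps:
t(l, W) = W/4 (t(l, W) = (W + W)/8 = (2*W)/8 = W/4)
o(P) = 1 (o(P) = (¼)*4 = 1)
((5*(6 + 0) + o(7))*t(9, 0) + 1/(-33640)) - 1322 = ((5*(6 + 0) + 1)*((¼)*0) + 1/(-33640)) - 1322 = ((5*6 + 1)*0 - 1/33640) - 1322 = ((30 + 1)*0 - 1/33640) - 1322 = (31*0 - 1/33640) - 1322 = (0 - 1/33640) - 1322 = -1/33640 - 1322 = -44472081/33640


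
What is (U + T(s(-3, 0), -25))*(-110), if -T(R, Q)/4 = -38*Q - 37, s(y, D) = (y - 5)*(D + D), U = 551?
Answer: 341110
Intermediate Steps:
s(y, D) = 2*D*(-5 + y) (s(y, D) = (-5 + y)*(2*D) = 2*D*(-5 + y))
T(R, Q) = 148 + 152*Q (T(R, Q) = -4*(-38*Q - 37) = -4*(-37 - 38*Q) = 148 + 152*Q)
(U + T(s(-3, 0), -25))*(-110) = (551 + (148 + 152*(-25)))*(-110) = (551 + (148 - 3800))*(-110) = (551 - 3652)*(-110) = -3101*(-110) = 341110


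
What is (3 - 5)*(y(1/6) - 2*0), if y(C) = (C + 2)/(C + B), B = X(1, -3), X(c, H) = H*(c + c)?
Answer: 26/35 ≈ 0.74286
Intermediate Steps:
X(c, H) = 2*H*c (X(c, H) = H*(2*c) = 2*H*c)
B = -6 (B = 2*(-3)*1 = -6)
y(C) = (2 + C)/(-6 + C) (y(C) = (C + 2)/(C - 6) = (2 + C)/(-6 + C))
(3 - 5)*(y(1/6) - 2*0) = (3 - 5)*((2 + 1/6)/(-6 + 1/6) - 2*0) = -2*((2 + ⅙)/(-6 + ⅙) + 0) = -2*((13/6)/(-35/6) + 0) = -2*(-6/35*13/6 + 0) = -2*(-13/35 + 0) = -2*(-13/35) = 26/35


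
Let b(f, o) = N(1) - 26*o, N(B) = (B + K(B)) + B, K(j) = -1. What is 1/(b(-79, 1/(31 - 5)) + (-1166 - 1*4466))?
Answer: -1/5632 ≈ -0.00017756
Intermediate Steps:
N(B) = -1 + 2*B (N(B) = (B - 1) + B = (-1 + B) + B = -1 + 2*B)
b(f, o) = 1 - 26*o (b(f, o) = (-1 + 2*1) - 26*o = (-1 + 2) - 26*o = 1 - 26*o)
1/(b(-79, 1/(31 - 5)) + (-1166 - 1*4466)) = 1/((1 - 26/(31 - 5)) + (-1166 - 1*4466)) = 1/((1 - 26/26) + (-1166 - 4466)) = 1/((1 - 26*1/26) - 5632) = 1/((1 - 1) - 5632) = 1/(0 - 5632) = 1/(-5632) = -1/5632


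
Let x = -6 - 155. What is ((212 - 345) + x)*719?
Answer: -211386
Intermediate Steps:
x = -161
((212 - 345) + x)*719 = ((212 - 345) - 161)*719 = (-133 - 161)*719 = -294*719 = -211386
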